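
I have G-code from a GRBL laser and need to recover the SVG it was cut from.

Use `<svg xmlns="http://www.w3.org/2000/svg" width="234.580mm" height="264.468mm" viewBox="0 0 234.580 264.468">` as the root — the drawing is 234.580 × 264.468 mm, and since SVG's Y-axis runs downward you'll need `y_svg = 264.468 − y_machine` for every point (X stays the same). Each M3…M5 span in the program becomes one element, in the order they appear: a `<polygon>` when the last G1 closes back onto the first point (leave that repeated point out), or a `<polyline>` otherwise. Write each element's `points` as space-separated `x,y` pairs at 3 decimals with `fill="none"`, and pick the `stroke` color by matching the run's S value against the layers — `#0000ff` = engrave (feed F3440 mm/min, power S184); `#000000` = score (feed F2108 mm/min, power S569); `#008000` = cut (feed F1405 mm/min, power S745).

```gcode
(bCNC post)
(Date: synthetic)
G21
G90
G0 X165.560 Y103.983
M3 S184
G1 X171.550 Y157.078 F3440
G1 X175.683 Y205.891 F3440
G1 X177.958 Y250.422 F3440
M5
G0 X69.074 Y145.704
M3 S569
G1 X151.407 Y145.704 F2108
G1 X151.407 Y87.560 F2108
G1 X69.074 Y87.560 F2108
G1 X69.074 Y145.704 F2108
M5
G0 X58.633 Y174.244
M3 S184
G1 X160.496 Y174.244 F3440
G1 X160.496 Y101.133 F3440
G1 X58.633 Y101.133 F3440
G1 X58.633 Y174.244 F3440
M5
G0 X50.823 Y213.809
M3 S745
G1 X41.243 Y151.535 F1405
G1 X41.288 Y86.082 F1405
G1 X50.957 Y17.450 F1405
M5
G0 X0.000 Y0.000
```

Machine Y-up, SVG Y-down with viewBox height 264.468, so y_svg = 264.468 − y_machine; X carries over.

Run 1: the run's S184 means `#0000ff` (engrave). The run is open, so emit a `<polyline>` with points (Y-flipped): 165.560,160.485 171.550,107.390 175.683,58.577 177.958,14.046.

Run 2: the run's S569 means `#000000` (score). The run returns to its start, so emit a `<polygon>` with points (Y-flipped): 69.074,118.764 151.407,118.764 151.407,176.908 69.074,176.908.

Run 3: the run's S184 means `#0000ff` (engrave). The run returns to its start, so emit a `<polygon>` with points (Y-flipped): 58.633,90.224 160.496,90.224 160.496,163.335 58.633,163.335.

Run 4: the run's S745 means `#008000` (cut). The run is open, so emit a `<polyline>` with points (Y-flipped): 50.823,50.659 41.243,112.933 41.288,178.386 50.957,247.018.

<svg xmlns="http://www.w3.org/2000/svg" width="234.580mm" height="264.468mm" viewBox="0 0 234.580 264.468">
  <polyline points="165.560,160.485 171.550,107.390 175.683,58.577 177.958,14.046" fill="none" stroke="#0000ff"/>
  <polygon points="69.074,118.764 151.407,118.764 151.407,176.908 69.074,176.908" fill="none" stroke="#000000"/>
  <polygon points="58.633,90.224 160.496,90.224 160.496,163.335 58.633,163.335" fill="none" stroke="#0000ff"/>
  <polyline points="50.823,50.659 41.243,112.933 41.288,178.386 50.957,247.018" fill="none" stroke="#008000"/>
</svg>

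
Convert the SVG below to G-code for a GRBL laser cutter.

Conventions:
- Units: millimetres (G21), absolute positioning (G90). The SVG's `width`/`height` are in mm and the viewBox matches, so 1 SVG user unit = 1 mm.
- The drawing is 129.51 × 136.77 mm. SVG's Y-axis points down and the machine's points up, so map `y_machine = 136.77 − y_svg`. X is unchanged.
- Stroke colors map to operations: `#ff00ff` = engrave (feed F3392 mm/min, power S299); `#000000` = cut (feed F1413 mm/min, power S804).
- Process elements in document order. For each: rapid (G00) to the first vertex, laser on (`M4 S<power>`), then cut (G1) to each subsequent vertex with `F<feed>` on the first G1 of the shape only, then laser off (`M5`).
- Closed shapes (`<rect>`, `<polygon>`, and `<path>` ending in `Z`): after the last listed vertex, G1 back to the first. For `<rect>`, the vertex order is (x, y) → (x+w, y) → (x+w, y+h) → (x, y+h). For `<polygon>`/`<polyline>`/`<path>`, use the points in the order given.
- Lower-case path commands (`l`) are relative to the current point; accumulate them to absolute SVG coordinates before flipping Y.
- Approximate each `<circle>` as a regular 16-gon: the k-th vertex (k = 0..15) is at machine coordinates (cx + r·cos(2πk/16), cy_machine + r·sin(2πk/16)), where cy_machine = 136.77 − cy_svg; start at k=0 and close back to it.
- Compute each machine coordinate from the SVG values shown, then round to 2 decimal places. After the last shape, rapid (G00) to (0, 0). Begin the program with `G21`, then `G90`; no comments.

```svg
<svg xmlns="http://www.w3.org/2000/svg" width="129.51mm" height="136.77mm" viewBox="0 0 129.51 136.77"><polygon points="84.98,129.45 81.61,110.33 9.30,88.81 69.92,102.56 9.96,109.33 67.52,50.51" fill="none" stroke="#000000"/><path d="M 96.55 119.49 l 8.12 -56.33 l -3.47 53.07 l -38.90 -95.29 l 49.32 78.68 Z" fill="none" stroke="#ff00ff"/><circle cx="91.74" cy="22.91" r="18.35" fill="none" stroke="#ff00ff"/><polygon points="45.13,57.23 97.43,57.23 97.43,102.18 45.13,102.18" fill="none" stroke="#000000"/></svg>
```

G21
G90
G00 X84.98 Y7.32
M4 S804
G1 X81.61 Y26.44 F1413
G1 X9.30 Y47.96
G1 X69.92 Y34.21
G1 X9.96 Y27.44
G1 X67.52 Y86.26
G1 X84.98 Y7.32
M5
G00 X96.55 Y17.28
M4 S299
G1 X104.67 Y73.61 F3392
G1 X101.20 Y20.54
G1 X62.30 Y115.83
G1 X111.62 Y37.15
G1 X96.55 Y17.28
M5
G00 X110.09 Y113.86
M4 S299
G1 X108.69 Y120.88 F3392
G1 X104.72 Y126.84
G1 X98.76 Y130.81
G1 X91.74 Y132.21
G1 X84.72 Y130.81
G1 X78.76 Y126.84
G1 X74.79 Y120.88
G1 X73.39 Y113.86
G1 X74.79 Y106.84
G1 X78.76 Y100.88
G1 X84.72 Y96.91
G1 X91.74 Y95.51
G1 X98.76 Y96.91
G1 X104.72 Y100.88
G1 X108.69 Y106.84
G1 X110.09 Y113.86
M5
G00 X45.13 Y79.54
M4 S804
G1 X97.43 Y79.54 F1413
G1 X97.43 Y34.59
G1 X45.13 Y34.59
G1 X45.13 Y79.54
M5
G00 X0.00 Y0.00

Since the viewBox matches the mm dimensions, user units are millimetres directly. The only transform is the Y-flip y_m = 136.77 − y_svg.

Shape 1 is a closed polygon drawn with `<polygon>`. Its stroke #000000 means cut at S804, F1413. After flipping Y the toolpath is (84.98,7.32) → (81.61,26.44) → (9.30,47.96) → (69.92,34.21) → (9.96,27.44) → (67.52,86.26) → (84.98,7.32), returning to the start.

Shape 2 is a closed polygon drawn with `<path>`. Its stroke #ff00ff means engrave at S299, F3392. After flipping Y the toolpath is (96.55,17.28) → (104.67,73.61) → (101.20,20.54) → (62.30,115.83) → (111.62,37.15) → (96.55,17.28), returning to the start.

Shape 3 is a circle drawn with `<circle>`. Its stroke #ff00ff means engrave at S299, F3392. After flipping Y the toolpath is (110.09,113.86) → (108.69,120.88) → (104.72,126.84) → (98.76,130.81) → (91.74,132.21) → (84.72,130.81) → (78.76,126.84) → (74.79,120.88) → (73.39,113.86) → (74.79,106.84) → (78.76,100.88) → (84.72,96.91) → (91.74,95.51) → (98.76,96.91) → (104.72,100.88) → (108.69,106.84) → (110.09,113.86), returning to the start.

Shape 4 is a rectangle drawn with `<polygon>`. Its stroke #000000 means cut at S804, F1413. After flipping Y the toolpath is (45.13,79.54) → (97.43,79.54) → (97.43,34.59) → (45.13,34.59) → (45.13,79.54), returning to the start.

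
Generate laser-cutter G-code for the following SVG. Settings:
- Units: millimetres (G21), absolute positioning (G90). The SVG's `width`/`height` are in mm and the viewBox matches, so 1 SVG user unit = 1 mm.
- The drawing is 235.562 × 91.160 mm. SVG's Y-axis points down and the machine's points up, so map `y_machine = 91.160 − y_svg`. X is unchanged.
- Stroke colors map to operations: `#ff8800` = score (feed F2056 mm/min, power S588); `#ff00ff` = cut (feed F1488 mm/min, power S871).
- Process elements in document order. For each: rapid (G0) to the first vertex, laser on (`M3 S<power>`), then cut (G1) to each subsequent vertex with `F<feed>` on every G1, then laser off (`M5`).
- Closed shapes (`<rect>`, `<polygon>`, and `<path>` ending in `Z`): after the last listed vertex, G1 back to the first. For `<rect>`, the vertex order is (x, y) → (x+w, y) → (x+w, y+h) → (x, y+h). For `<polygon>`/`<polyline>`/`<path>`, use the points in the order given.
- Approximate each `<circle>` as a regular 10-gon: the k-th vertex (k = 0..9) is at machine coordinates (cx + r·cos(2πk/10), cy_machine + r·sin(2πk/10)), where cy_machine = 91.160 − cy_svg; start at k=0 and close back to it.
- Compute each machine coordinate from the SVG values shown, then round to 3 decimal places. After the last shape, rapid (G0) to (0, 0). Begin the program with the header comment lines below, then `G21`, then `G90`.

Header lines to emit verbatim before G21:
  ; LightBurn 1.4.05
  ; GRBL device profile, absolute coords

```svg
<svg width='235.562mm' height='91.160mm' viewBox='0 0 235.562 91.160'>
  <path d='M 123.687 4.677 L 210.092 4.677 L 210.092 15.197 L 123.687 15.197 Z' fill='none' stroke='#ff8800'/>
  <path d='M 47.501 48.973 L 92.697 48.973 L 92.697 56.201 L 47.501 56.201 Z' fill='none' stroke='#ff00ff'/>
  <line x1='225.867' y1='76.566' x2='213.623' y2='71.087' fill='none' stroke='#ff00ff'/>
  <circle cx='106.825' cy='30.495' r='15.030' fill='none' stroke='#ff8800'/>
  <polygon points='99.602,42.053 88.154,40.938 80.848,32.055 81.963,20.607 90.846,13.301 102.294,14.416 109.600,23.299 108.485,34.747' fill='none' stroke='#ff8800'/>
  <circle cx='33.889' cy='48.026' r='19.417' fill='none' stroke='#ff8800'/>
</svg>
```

viewBox `0 0 235.562 91.160` with mm width/height → 1 unit = 1 mm. Flip: y_m = 91.160 − y_svg.

**Shape 1** — `<path>` rectangle, stroke `#ff8800` → score (S588, F2056). Machine vertices: (123.687,86.483) → (210.092,86.483) → (210.092,75.963) → (123.687,75.963) → (123.687,86.483). Closed: final G1 returns to the first vertex.

**Shape 2** — `<path>` rectangle, stroke `#ff00ff` → cut (S871, F1488). Machine vertices: (47.501,42.187) → (92.697,42.187) → (92.697,34.959) → (47.501,34.959) → (47.501,42.187). Closed: final G1 returns to the first vertex.

**Shape 3** — `<line>` line segment, stroke `#ff00ff` → cut (S871, F1488). Machine vertices: (225.867,14.594) → (213.623,20.073). Open path.

**Shape 4** — `<circle>` circle, stroke `#ff8800` → score (S588, F2056). Machine vertices: (121.855,60.665) → (118.985,69.499) → (111.470,74.959) → (102.180,74.959) → (94.665,69.499) → (91.795,60.665) → (94.665,51.831) → (102.180,46.371) → (111.470,46.371) → (118.985,51.831) → (121.855,60.665). Closed: final G1 returns to the first vertex.

**Shape 5** — `<polygon>` regular polygon, stroke `#ff8800` → score (S588, F2056). Machine vertices: (99.602,49.107) → (88.154,50.222) → (80.848,59.105) → (81.963,70.553) → (90.846,77.859) → (102.294,76.744) → (109.600,67.861) → (108.485,56.413) → (99.602,49.107). Closed: final G1 returns to the first vertex.

**Shape 6** — `<circle>` circle, stroke `#ff8800` → score (S588, F2056). Machine vertices: (53.306,43.134) → (49.598,54.547) → (39.889,61.601) → (27.889,61.601) → (18.180,54.547) → (14.472,43.134) → (18.180,31.721) → (27.889,24.667) → (39.889,24.667) → (49.598,31.721) → (53.306,43.134). Closed: final G1 returns to the first vertex.

; LightBurn 1.4.05
; GRBL device profile, absolute coords
G21
G90
G0 X123.687 Y86.483
M3 S588
G1 X210.092 Y86.483 F2056
G1 X210.092 Y75.963 F2056
G1 X123.687 Y75.963 F2056
G1 X123.687 Y86.483 F2056
M5
G0 X47.501 Y42.187
M3 S871
G1 X92.697 Y42.187 F1488
G1 X92.697 Y34.959 F1488
G1 X47.501 Y34.959 F1488
G1 X47.501 Y42.187 F1488
M5
G0 X225.867 Y14.594
M3 S871
G1 X213.623 Y20.073 F1488
M5
G0 X121.855 Y60.665
M3 S588
G1 X118.985 Y69.499 F2056
G1 X111.470 Y74.959 F2056
G1 X102.180 Y74.959 F2056
G1 X94.665 Y69.499 F2056
G1 X91.795 Y60.665 F2056
G1 X94.665 Y51.831 F2056
G1 X102.180 Y46.371 F2056
G1 X111.470 Y46.371 F2056
G1 X118.985 Y51.831 F2056
G1 X121.855 Y60.665 F2056
M5
G0 X99.602 Y49.107
M3 S588
G1 X88.154 Y50.222 F2056
G1 X80.848 Y59.105 F2056
G1 X81.963 Y70.553 F2056
G1 X90.846 Y77.859 F2056
G1 X102.294 Y76.744 F2056
G1 X109.600 Y67.861 F2056
G1 X108.485 Y56.413 F2056
G1 X99.602 Y49.107 F2056
M5
G0 X53.306 Y43.134
M3 S588
G1 X49.598 Y54.547 F2056
G1 X39.889 Y61.601 F2056
G1 X27.889 Y61.601 F2056
G1 X18.180 Y54.547 F2056
G1 X14.472 Y43.134 F2056
G1 X18.180 Y31.721 F2056
G1 X27.889 Y24.667 F2056
G1 X39.889 Y24.667 F2056
G1 X49.598 Y31.721 F2056
G1 X53.306 Y43.134 F2056
M5
G0 X0.000 Y0.000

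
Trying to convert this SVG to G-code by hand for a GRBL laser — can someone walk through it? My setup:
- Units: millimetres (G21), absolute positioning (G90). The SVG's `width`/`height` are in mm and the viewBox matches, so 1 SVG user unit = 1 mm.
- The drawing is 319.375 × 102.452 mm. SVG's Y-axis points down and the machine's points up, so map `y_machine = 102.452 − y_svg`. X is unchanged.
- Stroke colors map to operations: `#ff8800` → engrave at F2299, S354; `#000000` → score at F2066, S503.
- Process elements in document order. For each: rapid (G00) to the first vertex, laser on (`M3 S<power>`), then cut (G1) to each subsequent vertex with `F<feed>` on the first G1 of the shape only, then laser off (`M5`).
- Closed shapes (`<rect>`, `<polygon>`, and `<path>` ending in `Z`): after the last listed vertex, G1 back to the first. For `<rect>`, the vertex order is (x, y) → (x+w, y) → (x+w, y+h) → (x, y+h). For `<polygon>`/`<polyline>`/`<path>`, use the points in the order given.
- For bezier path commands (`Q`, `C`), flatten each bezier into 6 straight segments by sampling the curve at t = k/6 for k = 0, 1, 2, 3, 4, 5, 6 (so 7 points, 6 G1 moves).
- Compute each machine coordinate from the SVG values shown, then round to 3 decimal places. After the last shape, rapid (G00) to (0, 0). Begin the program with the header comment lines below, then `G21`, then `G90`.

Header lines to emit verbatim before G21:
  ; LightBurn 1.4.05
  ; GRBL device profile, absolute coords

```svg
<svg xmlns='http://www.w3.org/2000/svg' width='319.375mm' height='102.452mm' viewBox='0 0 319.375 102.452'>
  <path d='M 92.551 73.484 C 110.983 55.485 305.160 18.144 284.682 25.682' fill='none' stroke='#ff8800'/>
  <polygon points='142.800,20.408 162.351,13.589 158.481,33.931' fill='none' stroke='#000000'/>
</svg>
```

; LightBurn 1.4.05
; GRBL device profile, absolute coords
G21
G90
G00 X92.551 Y28.968
M3 S354
G1 X114.605 Y39.282 F2299
G1 X155.105 Y51.036
G1 X203.208 Y62.445
G1 X248.068 Y71.727
G1 X278.840 Y77.096
G1 X284.682 Y76.770
M5
G00 X142.800 Y82.044
M3 S503
G1 X162.351 Y88.863 F2066
G1 X158.481 Y68.521
G1 X142.800 Y82.044
M5
G00 X0.000 Y0.000

1 u = 1 mm; y_m = 102.452 − y.

[1] `<path>` cubic bezier, #ff8800→engrave S354 F2299: (92.551,28.968) → (114.605,39.282) → (155.105,51.036) → (203.208,62.445) → (248.068,71.727) → (278.840,77.096) → (284.682,76.770)

[2] `<polygon>` regular polygon, #000000→score S503 F2066: (142.800,82.044) → (162.351,88.863) → (158.481,68.521) → (142.800,82.044) (closed)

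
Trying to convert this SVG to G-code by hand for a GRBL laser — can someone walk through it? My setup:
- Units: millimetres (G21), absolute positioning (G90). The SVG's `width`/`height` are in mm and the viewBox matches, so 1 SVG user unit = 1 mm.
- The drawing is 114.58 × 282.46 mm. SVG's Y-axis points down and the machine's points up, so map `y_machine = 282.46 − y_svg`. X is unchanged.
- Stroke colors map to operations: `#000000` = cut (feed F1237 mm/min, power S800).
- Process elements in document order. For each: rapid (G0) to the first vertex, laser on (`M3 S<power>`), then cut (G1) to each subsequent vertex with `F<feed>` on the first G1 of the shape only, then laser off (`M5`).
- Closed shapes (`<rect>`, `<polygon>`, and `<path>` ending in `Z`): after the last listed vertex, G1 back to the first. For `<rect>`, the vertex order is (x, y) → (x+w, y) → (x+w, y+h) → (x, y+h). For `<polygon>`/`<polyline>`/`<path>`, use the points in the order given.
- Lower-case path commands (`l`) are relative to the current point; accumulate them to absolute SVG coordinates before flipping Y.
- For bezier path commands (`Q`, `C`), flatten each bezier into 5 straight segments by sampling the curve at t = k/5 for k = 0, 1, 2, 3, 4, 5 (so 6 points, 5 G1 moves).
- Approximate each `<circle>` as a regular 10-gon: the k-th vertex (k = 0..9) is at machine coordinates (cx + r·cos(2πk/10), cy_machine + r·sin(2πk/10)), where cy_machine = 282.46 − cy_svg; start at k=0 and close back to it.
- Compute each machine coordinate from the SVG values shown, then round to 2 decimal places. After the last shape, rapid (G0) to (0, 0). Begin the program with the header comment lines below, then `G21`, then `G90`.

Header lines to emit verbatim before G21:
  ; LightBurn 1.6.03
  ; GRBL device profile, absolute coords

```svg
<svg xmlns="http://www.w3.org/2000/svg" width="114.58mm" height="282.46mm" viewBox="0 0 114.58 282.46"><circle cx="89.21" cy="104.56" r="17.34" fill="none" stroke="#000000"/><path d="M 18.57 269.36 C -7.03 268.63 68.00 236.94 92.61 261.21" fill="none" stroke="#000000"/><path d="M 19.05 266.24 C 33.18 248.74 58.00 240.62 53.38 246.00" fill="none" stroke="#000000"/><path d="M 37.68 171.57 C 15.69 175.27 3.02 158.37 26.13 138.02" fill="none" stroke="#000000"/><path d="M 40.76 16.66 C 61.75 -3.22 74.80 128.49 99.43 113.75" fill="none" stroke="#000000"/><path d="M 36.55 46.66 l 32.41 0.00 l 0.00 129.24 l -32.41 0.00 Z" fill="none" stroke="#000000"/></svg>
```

1 u = 1 mm; y_m = 282.46 − y.

[1] `<circle>` circle, #000000→cut S800 F1237: (106.55,177.90) → (103.24,188.09) → (94.57,194.39) → (83.85,194.39) → (75.18,188.09) → (71.87,177.90) → (75.18,167.71) → (83.85,161.41) → (94.57,161.41) → (103.24,167.71) → (106.55,177.90) (closed)

[2] `<path>` cubic bezier, #000000→cut S800 F1237: (18.57,13.10) → (14.08,16.56) → (26.49,23.27) → (48.54,29.08) → (73.00,29.79) → (92.61,21.25)

[3] `<path>` cubic bezier, #000000→cut S800 F1237: (19.05,16.22) → (28.49,25.56) → (38.57,32.45) → (47.36,36.70) → (52.94,38.10) → (53.38,36.46)

[4] `<path>` cubic bezier, #000000→cut S800 F1237: (37.68,110.89) → (25.82,111.00) → (17.46,115.24) → (13.88,122.77) → (16.35,132.78) → (26.13,144.44)

[5] `<path>` cubic bezier, #000000→cut S800 F1237: (40.76,265.80) → (52.56,261.92) → (63.39,235.97) → (74.18,202.24) → (85.89,175.06) → (99.43,168.71)

[6] `<path>` rectangle, #000000→cut S800 F1237: (36.55,235.80) → (68.96,235.80) → (68.96,106.56) → (36.55,106.56) → (36.55,235.80) (closed)

; LightBurn 1.6.03
; GRBL device profile, absolute coords
G21
G90
G0 X106.55 Y177.90
M3 S800
G1 X103.24 Y188.09 F1237
G1 X94.57 Y194.39
G1 X83.85 Y194.39
G1 X75.18 Y188.09
G1 X71.87 Y177.90
G1 X75.18 Y167.71
G1 X83.85 Y161.41
G1 X94.57 Y161.41
G1 X103.24 Y167.71
G1 X106.55 Y177.90
M5
G0 X18.57 Y13.10
M3 S800
G1 X14.08 Y16.56 F1237
G1 X26.49 Y23.27
G1 X48.54 Y29.08
G1 X73.00 Y29.79
G1 X92.61 Y21.25
M5
G0 X19.05 Y16.22
M3 S800
G1 X28.49 Y25.56 F1237
G1 X38.57 Y32.45
G1 X47.36 Y36.70
G1 X52.94 Y38.10
G1 X53.38 Y36.46
M5
G0 X37.68 Y110.89
M3 S800
G1 X25.82 Y111.00 F1237
G1 X17.46 Y115.24
G1 X13.88 Y122.77
G1 X16.35 Y132.78
G1 X26.13 Y144.44
M5
G0 X40.76 Y265.80
M3 S800
G1 X52.56 Y261.92 F1237
G1 X63.39 Y235.97
G1 X74.18 Y202.24
G1 X85.89 Y175.06
G1 X99.43 Y168.71
M5
G0 X36.55 Y235.80
M3 S800
G1 X68.96 Y235.80 F1237
G1 X68.96 Y106.56
G1 X36.55 Y106.56
G1 X36.55 Y235.80
M5
G0 X0.00 Y0.00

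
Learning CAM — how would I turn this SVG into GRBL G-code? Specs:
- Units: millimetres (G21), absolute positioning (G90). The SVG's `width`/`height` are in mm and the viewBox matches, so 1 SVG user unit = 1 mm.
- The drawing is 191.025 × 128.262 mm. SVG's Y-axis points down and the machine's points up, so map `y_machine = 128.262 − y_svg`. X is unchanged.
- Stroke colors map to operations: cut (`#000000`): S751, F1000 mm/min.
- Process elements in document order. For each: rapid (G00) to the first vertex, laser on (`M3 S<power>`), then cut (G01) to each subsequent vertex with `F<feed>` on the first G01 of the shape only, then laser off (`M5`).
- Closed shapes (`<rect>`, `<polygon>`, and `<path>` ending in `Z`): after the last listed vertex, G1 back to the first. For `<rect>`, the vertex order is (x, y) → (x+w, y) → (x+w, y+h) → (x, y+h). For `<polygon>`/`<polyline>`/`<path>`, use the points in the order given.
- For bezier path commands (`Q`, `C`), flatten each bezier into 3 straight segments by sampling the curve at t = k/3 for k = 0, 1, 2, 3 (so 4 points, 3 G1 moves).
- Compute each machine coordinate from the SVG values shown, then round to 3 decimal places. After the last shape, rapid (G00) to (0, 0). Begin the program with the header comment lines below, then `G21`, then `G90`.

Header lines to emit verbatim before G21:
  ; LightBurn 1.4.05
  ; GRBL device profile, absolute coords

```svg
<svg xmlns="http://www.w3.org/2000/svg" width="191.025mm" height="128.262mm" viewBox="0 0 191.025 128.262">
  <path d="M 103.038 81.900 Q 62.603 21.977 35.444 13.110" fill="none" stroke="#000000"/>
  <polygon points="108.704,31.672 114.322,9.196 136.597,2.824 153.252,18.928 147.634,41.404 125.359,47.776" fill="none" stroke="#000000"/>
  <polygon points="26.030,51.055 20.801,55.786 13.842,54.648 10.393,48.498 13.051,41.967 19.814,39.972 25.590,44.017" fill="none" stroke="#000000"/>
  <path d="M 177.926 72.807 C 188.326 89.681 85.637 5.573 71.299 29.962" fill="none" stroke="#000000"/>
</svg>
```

Since the viewBox matches the mm dimensions, user units are millimetres directly. The only transform is the Y-flip y_m = 128.262 − y_svg.

Shape 1 is a quadratic bezier drawn with `<path>`. Its stroke #000000 means cut at S751, F1000. After flipping Y the toolpath is (103.038,46.362) → (77.556,80.638) → (55.025,103.568) → (35.444,115.152).

Shape 2 is a regular polygon drawn with `<polygon>`. Its stroke #000000 means cut at S751, F1000. After flipping Y the toolpath is (108.704,96.590) → (114.322,119.066) → (136.597,125.438) → (153.252,109.334) → (147.634,86.858) → (125.359,80.486) → (108.704,96.590), returning to the start.

Shape 3 is a regular polygon drawn with `<polygon>`. Its stroke #000000 means cut at S751, F1000. After flipping Y the toolpath is (26.030,77.207) → (20.801,72.476) → (13.842,73.614) → (10.393,79.764) → (13.051,86.295) → (19.814,88.290) → (25.590,84.245) → (26.030,77.207), returning to the start.

Shape 4 is a cubic bezier drawn with `<path>`. Its stroke #000000 means cut at S751, F1000. After flipping Y the toolpath is (177.926,55.455) → (158.090,64.483) → (107.627,94.282) → (71.299,98.300).

; LightBurn 1.4.05
; GRBL device profile, absolute coords
G21
G90
G00 X103.038 Y46.362
M3 S751
G01 X77.556 Y80.638 F1000
G01 X55.025 Y103.568
G01 X35.444 Y115.152
M5
G00 X108.704 Y96.590
M3 S751
G01 X114.322 Y119.066 F1000
G01 X136.597 Y125.438
G01 X153.252 Y109.334
G01 X147.634 Y86.858
G01 X125.359 Y80.486
G01 X108.704 Y96.590
M5
G00 X26.030 Y77.207
M3 S751
G01 X20.801 Y72.476 F1000
G01 X13.842 Y73.614
G01 X10.393 Y79.764
G01 X13.051 Y86.295
G01 X19.814 Y88.290
G01 X25.590 Y84.245
G01 X26.030 Y77.207
M5
G00 X177.926 Y55.455
M3 S751
G01 X158.090 Y64.483 F1000
G01 X107.627 Y94.282
G01 X71.299 Y98.300
M5
G00 X0.000 Y0.000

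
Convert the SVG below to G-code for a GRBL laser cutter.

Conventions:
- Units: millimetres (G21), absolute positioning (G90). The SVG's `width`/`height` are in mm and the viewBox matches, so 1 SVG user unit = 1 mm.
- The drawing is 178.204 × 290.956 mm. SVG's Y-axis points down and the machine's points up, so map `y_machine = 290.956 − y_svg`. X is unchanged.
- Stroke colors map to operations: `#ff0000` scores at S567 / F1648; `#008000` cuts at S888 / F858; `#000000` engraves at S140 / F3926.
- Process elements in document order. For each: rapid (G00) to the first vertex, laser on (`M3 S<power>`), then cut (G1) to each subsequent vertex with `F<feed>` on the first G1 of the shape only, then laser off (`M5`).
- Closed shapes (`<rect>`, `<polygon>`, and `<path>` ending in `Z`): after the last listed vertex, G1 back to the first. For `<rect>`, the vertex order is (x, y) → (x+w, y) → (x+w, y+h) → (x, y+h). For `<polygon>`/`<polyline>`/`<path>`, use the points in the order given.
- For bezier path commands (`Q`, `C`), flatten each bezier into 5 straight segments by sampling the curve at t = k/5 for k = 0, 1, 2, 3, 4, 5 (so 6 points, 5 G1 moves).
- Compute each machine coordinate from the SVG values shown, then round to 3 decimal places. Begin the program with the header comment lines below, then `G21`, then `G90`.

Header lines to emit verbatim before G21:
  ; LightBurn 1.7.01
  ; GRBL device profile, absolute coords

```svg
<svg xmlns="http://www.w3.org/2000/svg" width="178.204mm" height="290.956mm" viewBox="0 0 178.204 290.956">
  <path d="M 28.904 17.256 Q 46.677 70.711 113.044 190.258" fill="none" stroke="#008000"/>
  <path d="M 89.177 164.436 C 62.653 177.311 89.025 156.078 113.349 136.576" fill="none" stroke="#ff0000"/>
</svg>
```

; LightBurn 1.7.01
; GRBL device profile, absolute coords
G21
G90
G00 X28.904 Y273.700
M3 S888
G1 X37.957 Y249.674 F858
G1 X50.897 Y220.361
G1 X67.725 Y185.761
G1 X88.441 Y145.873
G1 X113.044 Y100.698
M5
G00 X89.177 Y126.520
M3 S567
G1 X79.171 Y122.601 F1648
G1 X79.222 Y125.148
G1 X86.694 Y132.440
G1 X98.948 Y142.758
G1 X113.349 Y154.380
M5

viewBox `0 0 178.204 290.956` with mm width/height → 1 unit = 1 mm. Flip: y_m = 290.956 − y_svg.

**Shape 1** — `<path>` quadratic bezier, stroke `#008000` → cut (S888, F858). Control points (SVG): P0=(28.904,17.256), P1=(46.677,70.711), P2=(113.044,190.258); sampled at t=k/5. Machine vertices: (28.904,273.700) → (37.957,249.674) → (50.897,220.361) → (67.725,185.761) → (88.441,145.873) → (113.044,100.698). Open path.

**Shape 2** — `<path>` cubic bezier, stroke `#ff0000` → score (S567, F1648). Control points (SVG): P0=(89.177,164.436), P1=(62.653,177.311), P2=(89.025,156.078), P3=(113.349,136.576); sampled at t=k/5. Machine vertices: (89.177,126.520) → (79.171,122.601) → (79.222,125.148) → (86.694,132.440) → (98.948,142.758) → (113.349,154.380). Open path.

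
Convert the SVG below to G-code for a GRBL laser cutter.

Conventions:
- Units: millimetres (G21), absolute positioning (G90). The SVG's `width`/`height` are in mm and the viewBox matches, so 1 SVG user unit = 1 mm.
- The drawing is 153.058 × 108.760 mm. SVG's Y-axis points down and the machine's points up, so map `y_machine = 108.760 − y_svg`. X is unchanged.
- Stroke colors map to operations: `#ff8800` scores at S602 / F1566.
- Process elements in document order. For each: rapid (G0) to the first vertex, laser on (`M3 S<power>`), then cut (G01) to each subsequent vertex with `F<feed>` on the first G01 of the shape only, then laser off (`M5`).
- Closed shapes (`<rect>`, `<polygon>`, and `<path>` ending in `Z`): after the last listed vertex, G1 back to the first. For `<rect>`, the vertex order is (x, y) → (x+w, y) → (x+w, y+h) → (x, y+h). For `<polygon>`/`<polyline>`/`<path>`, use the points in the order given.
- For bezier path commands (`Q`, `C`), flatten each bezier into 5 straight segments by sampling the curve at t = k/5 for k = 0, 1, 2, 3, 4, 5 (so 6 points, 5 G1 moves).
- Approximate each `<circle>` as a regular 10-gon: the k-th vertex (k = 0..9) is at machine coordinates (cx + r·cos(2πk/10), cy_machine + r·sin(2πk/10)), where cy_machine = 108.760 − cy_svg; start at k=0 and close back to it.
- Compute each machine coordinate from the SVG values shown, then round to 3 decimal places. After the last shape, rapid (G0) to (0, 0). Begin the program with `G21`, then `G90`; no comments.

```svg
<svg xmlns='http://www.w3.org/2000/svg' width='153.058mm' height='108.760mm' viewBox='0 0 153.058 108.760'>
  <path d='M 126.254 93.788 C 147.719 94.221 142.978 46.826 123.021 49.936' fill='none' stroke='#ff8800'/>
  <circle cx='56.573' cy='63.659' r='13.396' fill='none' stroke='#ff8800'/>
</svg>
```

Since the viewBox matches the mm dimensions, user units are millimetres directly. The only transform is the Y-flip y_m = 108.760 − y_svg.

Shape 1 is a cubic bezier drawn with `<path>`. Its stroke #ff8800 means score at S602, F1566. After flipping Y the toolpath is (126.254,14.972) → (136.076,19.665) → (140.136,31.117) → (138.962,44.607) → (133.081,55.416) → (123.021,58.824).

Shape 2 is a circle drawn with `<circle>`. Its stroke #ff8800 means score at S602, F1566. After flipping Y the toolpath is (69.969,45.101) → (67.411,52.975) → (60.713,57.841) → (52.433,57.841) → (45.735,52.975) → (43.177,45.101) → (45.735,37.227) → (52.433,32.361) → (60.713,32.361) → (67.411,37.227) → (69.969,45.101), returning to the start.

G21
G90
G0 X126.254 Y14.972
M3 S602
G01 X136.076 Y19.665 F1566
G01 X140.136 Y31.117
G01 X138.962 Y44.607
G01 X133.081 Y55.416
G01 X123.021 Y58.824
M5
G0 X69.969 Y45.101
M3 S602
G01 X67.411 Y52.975 F1566
G01 X60.713 Y57.841
G01 X52.433 Y57.841
G01 X45.735 Y52.975
G01 X43.177 Y45.101
G01 X45.735 Y37.227
G01 X52.433 Y32.361
G01 X60.713 Y32.361
G01 X67.411 Y37.227
G01 X69.969 Y45.101
M5
G0 X0.000 Y0.000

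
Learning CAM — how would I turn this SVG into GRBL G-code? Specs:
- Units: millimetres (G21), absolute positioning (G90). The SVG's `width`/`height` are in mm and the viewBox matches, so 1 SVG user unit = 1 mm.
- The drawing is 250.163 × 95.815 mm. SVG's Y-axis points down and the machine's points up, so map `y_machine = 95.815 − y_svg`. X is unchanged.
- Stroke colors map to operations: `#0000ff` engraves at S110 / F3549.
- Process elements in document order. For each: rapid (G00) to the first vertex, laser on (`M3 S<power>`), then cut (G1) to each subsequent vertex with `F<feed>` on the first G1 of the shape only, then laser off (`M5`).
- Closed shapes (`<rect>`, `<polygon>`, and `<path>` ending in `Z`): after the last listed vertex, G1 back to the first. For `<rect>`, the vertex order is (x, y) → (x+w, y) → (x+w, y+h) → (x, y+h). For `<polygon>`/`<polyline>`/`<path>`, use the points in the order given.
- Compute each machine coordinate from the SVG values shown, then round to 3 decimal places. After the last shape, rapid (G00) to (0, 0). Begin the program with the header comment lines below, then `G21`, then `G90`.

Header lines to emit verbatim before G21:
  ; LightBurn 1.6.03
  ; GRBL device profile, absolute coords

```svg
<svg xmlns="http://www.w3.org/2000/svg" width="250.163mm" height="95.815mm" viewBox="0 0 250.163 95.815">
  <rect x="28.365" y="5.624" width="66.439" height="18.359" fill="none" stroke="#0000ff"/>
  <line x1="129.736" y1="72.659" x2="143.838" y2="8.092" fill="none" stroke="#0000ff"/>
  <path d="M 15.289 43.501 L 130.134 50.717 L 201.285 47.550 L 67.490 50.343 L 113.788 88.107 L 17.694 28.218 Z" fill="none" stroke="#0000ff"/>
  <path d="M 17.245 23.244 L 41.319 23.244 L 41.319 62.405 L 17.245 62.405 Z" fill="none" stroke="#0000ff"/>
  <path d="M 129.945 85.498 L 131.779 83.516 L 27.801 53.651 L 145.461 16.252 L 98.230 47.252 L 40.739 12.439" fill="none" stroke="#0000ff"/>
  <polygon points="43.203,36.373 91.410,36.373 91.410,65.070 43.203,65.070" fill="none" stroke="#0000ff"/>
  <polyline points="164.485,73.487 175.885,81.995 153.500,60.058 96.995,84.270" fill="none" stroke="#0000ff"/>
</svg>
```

; LightBurn 1.6.03
; GRBL device profile, absolute coords
G21
G90
G00 X28.365 Y90.191
M3 S110
G1 X94.804 Y90.191 F3549
G1 X94.804 Y71.832
G1 X28.365 Y71.832
G1 X28.365 Y90.191
M5
G00 X129.736 Y23.156
M3 S110
G1 X143.838 Y87.723 F3549
M5
G00 X15.289 Y52.314
M3 S110
G1 X130.134 Y45.098 F3549
G1 X201.285 Y48.265
G1 X67.490 Y45.472
G1 X113.788 Y7.708
G1 X17.694 Y67.597
G1 X15.289 Y52.314
M5
G00 X17.245 Y72.571
M3 S110
G1 X41.319 Y72.571 F3549
G1 X41.319 Y33.410
G1 X17.245 Y33.410
G1 X17.245 Y72.571
M5
G00 X129.945 Y10.317
M3 S110
G1 X131.779 Y12.299 F3549
G1 X27.801 Y42.164
G1 X145.461 Y79.563
G1 X98.230 Y48.563
G1 X40.739 Y83.376
M5
G00 X43.203 Y59.442
M3 S110
G1 X91.410 Y59.442 F3549
G1 X91.410 Y30.745
G1 X43.203 Y30.745
G1 X43.203 Y59.442
M5
G00 X164.485 Y22.328
M3 S110
G1 X175.885 Y13.820 F3549
G1 X153.500 Y35.757
G1 X96.995 Y11.545
M5
G00 X0.000 Y0.000

Since the viewBox matches the mm dimensions, user units are millimetres directly. The only transform is the Y-flip y_m = 95.815 − y_svg.

Shape 1 is a rectangle drawn with `<rect>`. Its stroke #0000ff means engrave at S110, F3549. After flipping Y the toolpath is (28.365,90.191) → (94.804,90.191) → (94.804,71.832) → (28.365,71.832) → (28.365,90.191), returning to the start.

Shape 2 is a line segment drawn with `<line>`. Its stroke #0000ff means engrave at S110, F3549. After flipping Y the toolpath is (129.736,23.156) → (143.838,87.723).

Shape 3 is a closed polygon drawn with `<path>`. Its stroke #0000ff means engrave at S110, F3549. After flipping Y the toolpath is (15.289,52.314) → (130.134,45.098) → (201.285,48.265) → (67.490,45.472) → (113.788,7.708) → (17.694,67.597) → (15.289,52.314), returning to the start.

Shape 4 is a rectangle drawn with `<path>`. Its stroke #0000ff means engrave at S110, F3549. After flipping Y the toolpath is (17.245,72.571) → (41.319,72.571) → (41.319,33.410) → (17.245,33.410) → (17.245,72.571), returning to the start.

Shape 5 is a open polyline drawn with `<path>`. Its stroke #0000ff means engrave at S110, F3549. After flipping Y the toolpath is (129.945,10.317) → (131.779,12.299) → (27.801,42.164) → (145.461,79.563) → (98.230,48.563) → (40.739,83.376).

Shape 6 is a rectangle drawn with `<polygon>`. Its stroke #0000ff means engrave at S110, F3549. After flipping Y the toolpath is (43.203,59.442) → (91.410,59.442) → (91.410,30.745) → (43.203,30.745) → (43.203,59.442), returning to the start.

Shape 7 is a open polyline drawn with `<polyline>`. Its stroke #0000ff means engrave at S110, F3549. After flipping Y the toolpath is (164.485,22.328) → (175.885,13.820) → (153.500,35.757) → (96.995,11.545).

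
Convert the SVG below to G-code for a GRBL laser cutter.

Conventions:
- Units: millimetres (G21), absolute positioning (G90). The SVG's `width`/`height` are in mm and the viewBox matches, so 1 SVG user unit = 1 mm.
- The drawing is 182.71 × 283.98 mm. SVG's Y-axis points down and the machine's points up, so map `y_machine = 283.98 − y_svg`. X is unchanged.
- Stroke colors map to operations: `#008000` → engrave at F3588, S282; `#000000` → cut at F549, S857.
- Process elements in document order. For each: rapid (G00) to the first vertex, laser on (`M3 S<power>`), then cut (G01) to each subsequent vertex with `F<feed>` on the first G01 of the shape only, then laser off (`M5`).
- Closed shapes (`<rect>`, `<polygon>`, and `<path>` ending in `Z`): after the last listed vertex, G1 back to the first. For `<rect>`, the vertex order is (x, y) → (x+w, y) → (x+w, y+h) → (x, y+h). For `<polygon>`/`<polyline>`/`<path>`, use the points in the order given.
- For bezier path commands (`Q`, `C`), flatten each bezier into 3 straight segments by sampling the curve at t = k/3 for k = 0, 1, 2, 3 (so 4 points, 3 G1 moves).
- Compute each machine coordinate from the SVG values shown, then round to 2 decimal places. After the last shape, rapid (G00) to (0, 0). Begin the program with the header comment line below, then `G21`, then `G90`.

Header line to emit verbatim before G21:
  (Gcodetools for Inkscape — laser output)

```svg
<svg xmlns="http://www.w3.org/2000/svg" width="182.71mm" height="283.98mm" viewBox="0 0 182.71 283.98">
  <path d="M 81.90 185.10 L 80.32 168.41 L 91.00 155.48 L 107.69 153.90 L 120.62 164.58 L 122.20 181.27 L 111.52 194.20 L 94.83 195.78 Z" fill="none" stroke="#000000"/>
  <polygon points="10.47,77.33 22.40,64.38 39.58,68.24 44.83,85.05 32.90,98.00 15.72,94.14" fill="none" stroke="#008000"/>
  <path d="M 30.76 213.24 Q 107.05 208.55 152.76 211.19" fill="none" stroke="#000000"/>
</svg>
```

1 u = 1 mm; y_m = 283.98 − y.

[1] `<path>` regular polygon, #000000→cut S857 F549: (81.90,98.88) → (80.32,115.57) → (91.00,128.50) → (107.69,130.08) → (120.62,119.40) → (122.20,102.71) → (111.52,89.78) → (94.83,88.20) → (81.90,98.88) (closed)

[2] `<polygon>` regular polygon, #008000→engrave S282 F3588: (10.47,206.65) → (22.40,219.60) → (39.58,215.74) → (44.83,198.93) → (32.90,185.98) → (15.72,189.84) → (10.47,206.65) (closed)

[3] `<path>` quadratic bezier, #000000→cut S857 F549: (30.76,70.74) → (78.22,73.05) → (118.89,73.74) → (152.76,72.79)

(Gcodetools for Inkscape — laser output)
G21
G90
G00 X81.90 Y98.88
M3 S857
G01 X80.32 Y115.57 F549
G01 X91.00 Y128.50
G01 X107.69 Y130.08
G01 X120.62 Y119.40
G01 X122.20 Y102.71
G01 X111.52 Y89.78
G01 X94.83 Y88.20
G01 X81.90 Y98.88
M5
G00 X10.47 Y206.65
M3 S282
G01 X22.40 Y219.60 F3588
G01 X39.58 Y215.74
G01 X44.83 Y198.93
G01 X32.90 Y185.98
G01 X15.72 Y189.84
G01 X10.47 Y206.65
M5
G00 X30.76 Y70.74
M3 S857
G01 X78.22 Y73.05 F549
G01 X118.89 Y73.74
G01 X152.76 Y72.79
M5
G00 X0.00 Y0.00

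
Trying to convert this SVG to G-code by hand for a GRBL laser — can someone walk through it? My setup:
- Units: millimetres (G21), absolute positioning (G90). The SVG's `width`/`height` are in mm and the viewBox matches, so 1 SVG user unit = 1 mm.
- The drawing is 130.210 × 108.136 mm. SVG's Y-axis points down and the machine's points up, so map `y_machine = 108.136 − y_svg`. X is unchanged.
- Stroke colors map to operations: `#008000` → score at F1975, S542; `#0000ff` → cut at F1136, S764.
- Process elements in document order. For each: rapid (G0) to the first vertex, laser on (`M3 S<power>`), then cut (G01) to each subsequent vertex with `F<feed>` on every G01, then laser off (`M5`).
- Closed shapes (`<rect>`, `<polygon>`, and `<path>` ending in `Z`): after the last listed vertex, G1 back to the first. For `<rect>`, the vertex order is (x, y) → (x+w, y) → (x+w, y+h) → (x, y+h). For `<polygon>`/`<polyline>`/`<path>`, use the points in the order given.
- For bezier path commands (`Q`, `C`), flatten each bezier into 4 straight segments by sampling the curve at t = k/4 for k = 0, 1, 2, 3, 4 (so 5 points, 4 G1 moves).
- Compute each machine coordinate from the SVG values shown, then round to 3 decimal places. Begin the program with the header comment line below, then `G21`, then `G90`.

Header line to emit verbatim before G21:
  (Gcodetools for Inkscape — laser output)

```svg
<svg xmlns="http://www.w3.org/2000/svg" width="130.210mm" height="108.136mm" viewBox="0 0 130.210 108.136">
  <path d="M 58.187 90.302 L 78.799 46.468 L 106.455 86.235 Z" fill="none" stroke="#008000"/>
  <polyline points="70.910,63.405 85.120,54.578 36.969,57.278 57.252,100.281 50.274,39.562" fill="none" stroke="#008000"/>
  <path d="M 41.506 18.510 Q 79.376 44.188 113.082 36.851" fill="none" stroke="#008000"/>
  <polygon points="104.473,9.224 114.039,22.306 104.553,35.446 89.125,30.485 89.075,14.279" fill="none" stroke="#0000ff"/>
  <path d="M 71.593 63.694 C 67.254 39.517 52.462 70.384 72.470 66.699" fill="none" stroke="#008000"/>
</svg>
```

Since the viewBox matches the mm dimensions, user units are millimetres directly. The only transform is the Y-flip y_m = 108.136 − y_svg.

Shape 1 is a regular polygon drawn with `<path>`. Its stroke #008000 means score at S542, F1975. After flipping Y the toolpath is (58.187,17.834) → (78.799,61.668) → (106.455,21.901) → (58.187,17.834), returning to the start.

Shape 2 is a open polyline drawn with `<polyline>`. Its stroke #008000 means score at S542, F1975. After flipping Y the toolpath is (70.910,44.731) → (85.120,53.558) → (36.969,50.858) → (57.252,7.855) → (50.274,68.574).

Shape 3 is a quadratic bezier drawn with `<path>`. Its stroke #008000 means score at S542, F1975. After flipping Y the toolpath is (41.506,89.626) → (60.181,78.850) → (78.335,72.202) → (95.969,69.680) → (113.082,71.285).

Shape 4 is a regular polygon drawn with `<polygon>`. Its stroke #0000ff means cut at S764, F1136. After flipping Y the toolpath is (104.473,98.912) → (114.039,85.830) → (104.553,72.690) → (89.125,77.651) → (89.075,93.857) → (104.473,98.912), returning to the start.

Shape 5 is a cubic bezier drawn with `<path>`. Its stroke #008000 means score at S542, F1975. After flipping Y the toolpath is (71.593,44.442) → (67.086,53.654) → (62.901,50.624) → (63.282,43.752) → (72.470,41.437).

(Gcodetools for Inkscape — laser output)
G21
G90
G0 X58.187 Y17.834
M3 S542
G01 X78.799 Y61.668 F1975
G01 X106.455 Y21.901 F1975
G01 X58.187 Y17.834 F1975
M5
G0 X70.910 Y44.731
M3 S542
G01 X85.120 Y53.558 F1975
G01 X36.969 Y50.858 F1975
G01 X57.252 Y7.855 F1975
G01 X50.274 Y68.574 F1975
M5
G0 X41.506 Y89.626
M3 S542
G01 X60.181 Y78.850 F1975
G01 X78.335 Y72.202 F1975
G01 X95.969 Y69.680 F1975
G01 X113.082 Y71.285 F1975
M5
G0 X104.473 Y98.912
M3 S764
G01 X114.039 Y85.830 F1136
G01 X104.553 Y72.690 F1136
G01 X89.125 Y77.651 F1136
G01 X89.075 Y93.857 F1136
G01 X104.473 Y98.912 F1136
M5
G0 X71.593 Y44.442
M3 S542
G01 X67.086 Y53.654 F1975
G01 X62.901 Y50.624 F1975
G01 X63.282 Y43.752 F1975
G01 X72.470 Y41.437 F1975
M5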